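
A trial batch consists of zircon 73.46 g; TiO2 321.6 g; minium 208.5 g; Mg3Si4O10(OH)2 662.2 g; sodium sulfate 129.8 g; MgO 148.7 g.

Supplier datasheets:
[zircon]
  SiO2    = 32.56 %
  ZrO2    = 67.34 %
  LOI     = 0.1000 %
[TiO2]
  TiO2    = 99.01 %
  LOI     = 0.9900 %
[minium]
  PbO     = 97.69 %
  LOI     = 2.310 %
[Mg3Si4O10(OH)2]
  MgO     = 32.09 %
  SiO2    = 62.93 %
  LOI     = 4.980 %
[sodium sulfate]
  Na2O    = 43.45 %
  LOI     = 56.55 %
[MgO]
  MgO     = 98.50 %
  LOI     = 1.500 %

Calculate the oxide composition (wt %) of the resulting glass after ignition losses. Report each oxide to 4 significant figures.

In-progress results appear, with 4-significant-figure rounding, between the steps — all internal work holds full precision in every operation — every reported number undergoes a single rounding — derived quantities, which include ignition loss, the six compositions, the totals, net glass mass, yield, are computed at full precision, as given in the question or the answer, from the weighed amounts on 1428 g of glass.
Delivered oxide masses:
  MgO: 662.2·0.3209 + 148.7·0.9850 = 359.0 g
  PbO: 208.5·0.9769 = 203.7 g
  SiO2: 73.46·0.3256 + 662.2·0.6293 = 440.6 g
  Na2O: 129.8·0.4345 = 56.40 g
  TiO2: 321.6·0.9901 = 318.4 g
  ZrO2: 73.46·0.6734 = 49.47 g
LOI: 73.46·0.001000 + 321.6·0.009900 + 208.5·0.02310 + 662.2·0.04980 + 129.8·0.5655 + 148.7·0.01500 = 116.7 g
Net of LOI, the glass mass = 1544 − 116.7 = 1428 g (= Σ oxide masses)
percent share: oxide ÷ glass, ×100

Glass mass = 1428 g (batch 1544 − LOI 116.7).
Composition: MgO 25.15%, PbO 14.27%, SiO2 30.87%, Na2O 3.951%, TiO2 22.30%, ZrO2 3.465%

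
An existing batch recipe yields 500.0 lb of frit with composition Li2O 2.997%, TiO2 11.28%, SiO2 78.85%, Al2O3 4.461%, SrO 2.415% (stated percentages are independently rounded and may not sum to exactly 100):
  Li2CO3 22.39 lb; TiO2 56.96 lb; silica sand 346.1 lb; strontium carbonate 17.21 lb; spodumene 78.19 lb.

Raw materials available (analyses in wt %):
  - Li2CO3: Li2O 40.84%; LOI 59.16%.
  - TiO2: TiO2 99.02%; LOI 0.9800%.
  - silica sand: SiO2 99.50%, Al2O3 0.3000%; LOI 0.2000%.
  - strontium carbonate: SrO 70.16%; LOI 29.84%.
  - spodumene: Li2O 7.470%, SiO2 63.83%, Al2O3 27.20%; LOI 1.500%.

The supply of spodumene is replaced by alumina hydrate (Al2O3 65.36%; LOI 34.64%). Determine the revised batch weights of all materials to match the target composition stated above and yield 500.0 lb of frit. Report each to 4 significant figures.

Every computation keeps full float precision end to end. The intermediate values are printed (rounded to four significant digits) at each printed step. Exactly one rounding is applied to each reported result. All derived quantities, which include ignition loss, five oxide percentages, yield, totals, net glass mass, are rebuilt at full precision, precisely as stated by the problem or the answer, starting from the weights per 500.0 lb of glass.
Target oxide masses per 500.0 lb frit:
  Li2O: 2.997% × 500.0 = 14.98 lb
  TiO2: 11.28% × 500.0 = 56.40 lb
  SiO2: 78.85% × 500.0 = 394.2 lb
  Al2O3: 4.461% × 500.0 = 22.30 lb
  SrO: 2.415% × 500.0 = 12.08 lb
Balance tally, oxide-wise, from the weights as reported, under the basis named above (oxide sums agree with the targets inside rounding margins):
  Li2O: 36.69·0.4084 = 14.98 lb (target 14.98 lb)
  TiO2: 56.96·0.9902 = 56.40 lb (target 56.40 lb)
  SiO2: 396.2·0.9950 = 394.2 lb (target 394.2 lb)
  Al2O3: 396.2·0.003000 + 32.31·0.6536 = 22.31 lb (target 22.30 lb)
  SrO: 17.21·0.7016 = 12.07 lb (target 12.08 lb)
The glass-mass cross-check: total batch − LOI = 500.0 lb (summing oxide targets gives 500.0 lb; the stated basis being 500.0 lb — gaps are rounding artifacts).
Batch grand total — Σ batch = 539.4 lb; LOI removed, Σ of batch·LOI: 39.38 lb; as yield: glass ÷ batch → 92.70%.

Revised batch per 500.0 lb frit:
  Li2CO3: 36.69 lb
  TiO2: 56.96 lb
  silica sand: 396.2 lb
  strontium carbonate: 17.21 lb
  alumina hydrate: 32.31 lb
Total batch = 539.4 lb; LOI loss = 39.38 lb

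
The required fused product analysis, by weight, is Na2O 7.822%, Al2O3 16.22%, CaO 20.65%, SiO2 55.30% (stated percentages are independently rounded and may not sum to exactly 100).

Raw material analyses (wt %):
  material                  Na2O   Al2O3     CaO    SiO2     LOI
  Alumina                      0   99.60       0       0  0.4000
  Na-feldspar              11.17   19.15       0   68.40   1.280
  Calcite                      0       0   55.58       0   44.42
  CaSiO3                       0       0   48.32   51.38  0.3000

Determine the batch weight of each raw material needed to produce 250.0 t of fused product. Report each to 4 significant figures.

Batch per 250.0 t fused product:
  Alumina: 7.053 t
  Na-feldspar: 175.1 t
  Calcite: 61.57 t
  CaSiO3: 36.01 t
Total batch = 279.7 t; LOI loss = 29.73 t; yield = 89.37%

The whole derivation maintains full precision in all steps — mid-chain values are displayed rounded to four significant figures as written. Every reported number carries a single rounding — all derived quantities (net glass mass, the totals, yield, ignition loss, the four compositions) are carried using the weight values on 250.0 t of glass in full precision precisely as stated by the problem or answer text.
Target oxide masses per 250.0 t fused product:
  Na2O: 7.822% × 250.0 = 19.56 t
  Al2O3: 16.22% × 250.0 = 40.55 t
  CaO: 20.65% × 250.0 = 51.62 t
  SiO2: 55.30% × 250.0 = 138.2 t
Oxide-by-oxide audit from the weights as reported, at the basis given (target by target, the sums agree given rounding of the digits):
  Na2O: 175.1·0.1117 = 19.56 t (target 19.56 t)
  Al2O3: 7.053·0.9960 + 175.1·0.1915 = 40.56 t (target 40.55 t)
  CaO: 61.57·0.5558 + 36.01·0.4832 = 51.62 t (target 51.62 t)
  SiO2: 175.1·0.6840 + 36.01·0.5138 = 138.3 t (target 138.2 t)
Glass-mass closure: Σ batch − LOI loss = 250.0 t (targets for the oxides total 250.0 t; with the basis standing at 250.0 t — a pure rounding effect).
Summing the batch: Σ batch = 279.7 t; ignition loss, Σ(batch × LOI) = 29.73 t; yield: glass divided by total = 89.37%.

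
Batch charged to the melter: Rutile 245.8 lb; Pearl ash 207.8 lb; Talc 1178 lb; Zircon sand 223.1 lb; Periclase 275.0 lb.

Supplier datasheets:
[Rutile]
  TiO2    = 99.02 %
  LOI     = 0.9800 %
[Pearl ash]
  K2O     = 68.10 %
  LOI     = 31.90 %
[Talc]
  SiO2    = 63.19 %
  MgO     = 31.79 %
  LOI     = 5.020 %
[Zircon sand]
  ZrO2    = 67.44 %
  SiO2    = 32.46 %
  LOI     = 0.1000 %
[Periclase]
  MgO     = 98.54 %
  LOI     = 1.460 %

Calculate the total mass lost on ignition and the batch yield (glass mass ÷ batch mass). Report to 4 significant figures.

The intermediate values are printed rounded to four significant figures between the steps; the working math carries exact precision all the way through. Every reported value is rounded just once — all derived quantities (net glass mass, the yield, totals, LOI, five oxide percentages) are re-derived in full precision using the weight values at 1998 lb of glass precisely as stated by either problem or answer.
Each material's LOI contribution:
  Rutile: 245.8 × 0.009800 = 2.409 lb
  Pearl ash: 207.8 × 0.3190 = 66.29 lb
  Talc: 1178 × 0.05020 = 59.14 lb
  Zircon sand: 223.1 × 0.001000 = 0.2231 lb
  Periclase: 275.0 × 0.01460 = 4.015 lb
Total LOI = 132.1 lb
Glass = batch − LOI = 2130 − 132.1 = 1998 lb

LOI loss = 132.1 lb; glass = 1998 lb; yield = 93.80%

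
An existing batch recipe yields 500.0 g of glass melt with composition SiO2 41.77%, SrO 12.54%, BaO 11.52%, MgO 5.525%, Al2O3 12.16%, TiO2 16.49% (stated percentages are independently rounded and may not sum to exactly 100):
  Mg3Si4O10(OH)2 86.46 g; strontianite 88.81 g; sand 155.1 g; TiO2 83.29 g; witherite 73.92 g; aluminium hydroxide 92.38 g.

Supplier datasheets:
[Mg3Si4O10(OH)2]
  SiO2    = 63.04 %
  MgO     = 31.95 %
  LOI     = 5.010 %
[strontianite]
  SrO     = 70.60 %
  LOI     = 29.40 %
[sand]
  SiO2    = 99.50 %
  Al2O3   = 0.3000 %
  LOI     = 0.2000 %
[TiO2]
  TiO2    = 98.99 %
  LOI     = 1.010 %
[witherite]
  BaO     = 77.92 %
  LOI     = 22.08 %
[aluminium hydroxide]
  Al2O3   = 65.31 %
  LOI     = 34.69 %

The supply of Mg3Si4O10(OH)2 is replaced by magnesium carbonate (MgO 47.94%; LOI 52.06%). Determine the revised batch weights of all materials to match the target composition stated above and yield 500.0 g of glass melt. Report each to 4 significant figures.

Each numeric step maintains exact precision from first step to last; working values appear (rounded to four significant figures) between the steps — each reported value sees exactly one rounding; the derived quantities are recomputed starting from the weights at 500.0 g of glass at full precision (ignition loss, the six compositions, totals, the yield, glass mass) precisely as stated by the problem or the answer.
Per-oxide target masses for 500.0 g glass melt:
  SiO2: 41.77% × 500.0 = 208.8 g
  SrO: 12.54% × 500.0 = 62.70 g
  BaO: 11.52% × 500.0 = 57.60 g
  MgO: 5.525% × 500.0 = 27.62 g
  Al2O3: 12.16% × 500.0 = 60.80 g
  TiO2: 16.49% × 500.0 = 82.45 g
Per-oxide balance check per the reported batch figures, per the basis as stated (every target is met by its sum up to rounding of the answer):
  SiO2: 209.9·0.9950 = 208.9 g (target 208.8 g)
  SrO: 88.81·0.7060 = 62.70 g (target 62.70 g)
  BaO: 73.92·0.7792 = 57.60 g (target 57.60 g)
  MgO: 57.62·0.4794 = 27.62 g (target 27.62 g)
  Al2O3: 209.9·0.003000 + 92.13·0.6531 = 60.80 g (target 60.80 g)
  TiO2: 83.29·0.9899 = 82.45 g (target 82.45 g)
Glass mass check: total batch − LOI = 500.0 g (the targets, summed, come to 500.0 g; against the stated basis, 500.0 g — a pure rounding effect).
Adding the batch up: Σ batch = 605.7 g; ignition loss, Σ(batch × LOI) = 105.6 g; the yield ratio, glass ÷ batch: 82.56%.

Revised batch per 500.0 g glass melt:
  magnesium carbonate: 57.62 g
  strontianite: 88.81 g
  sand: 209.9 g
  TiO2: 83.29 g
  witherite: 73.92 g
  aluminium hydroxide: 92.13 g
Total batch = 605.7 g; LOI loss = 105.6 g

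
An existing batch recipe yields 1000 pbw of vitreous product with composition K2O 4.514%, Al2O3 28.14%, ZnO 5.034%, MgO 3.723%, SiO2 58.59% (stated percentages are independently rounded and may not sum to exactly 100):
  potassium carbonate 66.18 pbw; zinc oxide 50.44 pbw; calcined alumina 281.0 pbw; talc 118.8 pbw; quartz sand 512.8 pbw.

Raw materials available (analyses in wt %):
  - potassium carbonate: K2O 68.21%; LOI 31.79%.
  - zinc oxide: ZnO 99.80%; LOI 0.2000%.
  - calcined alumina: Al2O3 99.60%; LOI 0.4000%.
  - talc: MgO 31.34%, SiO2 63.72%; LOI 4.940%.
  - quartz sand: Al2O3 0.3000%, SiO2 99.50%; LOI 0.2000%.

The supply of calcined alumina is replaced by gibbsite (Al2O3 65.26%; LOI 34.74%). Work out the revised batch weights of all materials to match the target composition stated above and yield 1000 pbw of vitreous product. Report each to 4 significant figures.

Revised batch per 1000 pbw vitreous product:
  potassium carbonate: 66.18 pbw
  zinc oxide: 50.44 pbw
  gibbsite: 428.8 pbw
  talc: 118.8 pbw
  quartz sand: 512.8 pbw
Total batch = 1177 pbw; LOI loss = 177.0 pbw

Every computation holds exact precision at all times. Mid-chain values are displayed, rounded to four significant digits, on the page. Every reported number sees exactly one rounding. Derived quantities, which include net glass mass, the totals, the yield, five oxide percentages, LOI, are recomputed in full float precision, as set out in the problem or the answer, from the weighed amounts per 1000 pbw of glass.
Target oxide masses per 1000 pbw vitreous product:
  K2O: 4.514% × 1000 = 45.14 pbw
  Al2O3: 28.14% × 1000 = 281.4 pbw
  ZnO: 5.034% × 1000 = 50.34 pbw
  MgO: 3.723% × 1000 = 37.23 pbw
  SiO2: 58.59% × 1000 = 585.9 pbw
Oxide-by-oxide audit on the weights just shown, relative to the basis at hand (delivered sums recover each target given rounding of the digits):
  K2O: 66.18·0.6821 = 45.14 pbw (target 45.14 pbw)
  Al2O3: 428.8·0.6526 + 512.8·0.003000 = 281.4 pbw (target 281.4 pbw)
  ZnO: 50.44·0.9980 = 50.34 pbw (target 50.34 pbw)
  MgO: 118.8·0.3134 = 37.23 pbw (target 37.23 pbw)
  SiO2: 118.8·0.6372 + 512.8·0.9950 = 585.9 pbw (target 585.9 pbw)
Glass-mass bookkeeping: total charge less LOI = 1000 pbw (the targets, summed, come to 1000 pbw; versus the stated basis of 1000 pbw — differing by rounding only).
Adding the batch up: Σ batch = 1177 pbw; LOI loss = Σ batch·LOI = 177.0 pbw; glass ÷ batch gives a yield of 84.96%.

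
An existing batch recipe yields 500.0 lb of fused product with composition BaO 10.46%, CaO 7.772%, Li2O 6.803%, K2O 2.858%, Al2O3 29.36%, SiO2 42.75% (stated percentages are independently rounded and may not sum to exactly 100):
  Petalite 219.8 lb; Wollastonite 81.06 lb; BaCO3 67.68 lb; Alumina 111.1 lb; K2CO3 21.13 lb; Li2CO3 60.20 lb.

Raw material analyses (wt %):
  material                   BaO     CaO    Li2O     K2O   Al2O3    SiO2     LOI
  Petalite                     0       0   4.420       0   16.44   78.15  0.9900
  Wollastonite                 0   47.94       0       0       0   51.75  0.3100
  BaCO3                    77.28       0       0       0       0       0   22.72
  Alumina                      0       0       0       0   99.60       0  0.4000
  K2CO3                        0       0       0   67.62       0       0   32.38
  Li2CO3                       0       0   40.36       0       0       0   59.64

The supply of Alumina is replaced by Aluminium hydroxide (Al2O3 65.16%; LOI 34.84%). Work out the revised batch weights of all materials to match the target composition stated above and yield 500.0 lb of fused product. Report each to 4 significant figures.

Revised batch per 500.0 lb fused product:
  Petalite: 219.8 lb
  Wollastonite: 81.06 lb
  BaCO3: 67.68 lb
  Aluminium hydroxide: 169.8 lb
  K2CO3: 21.13 lb
  Li2CO3: 60.20 lb
Total batch = 619.7 lb; LOI loss = 119.7 lb

Mid-chain values are displayed (rounded to 4 significant digits) when written out — all arithmetic runs at full precision through the solve; a single rounding completes each reported value. All derived quantities (the totals, glass mass, LOI, the six compositions, yield) are re-derived using the weight values at 500.0 lb of glass at full precision, exactly as shown in question or answer.
Oxide mass targets, per 500.0 lb fused product:
  BaO: 10.46% × 500.0 = 52.30 lb
  CaO: 7.772% × 500.0 = 38.86 lb
  Li2O: 6.803% × 500.0 = 34.02 lb
  K2O: 2.858% × 500.0 = 14.29 lb
  Al2O3: 29.36% × 500.0 = 146.8 lb
  SiO2: 42.75% × 500.0 = 213.8 lb
Oxide-by-oxide audit from the weights as reported, versus the basis set out (oxide sums agree with the targets net of answer rounding effects):
  BaO: 67.68·0.7728 = 52.30 lb (target 52.30 lb)
  CaO: 81.06·0.4794 = 38.86 lb (target 38.86 lb)
  Li2O: 219.8·0.04420 + 60.20·0.4036 = 34.01 lb (target 34.02 lb)
  K2O: 21.13·0.6762 = 14.29 lb (target 14.29 lb)
  Al2O3: 219.8·0.1644 + 169.8·0.6516 = 146.8 lb (target 146.8 lb)
  SiO2: 219.8·0.7815 + 81.06·0.5175 = 213.7 lb (target 213.8 lb)
Auditing the glass mass value: batch total minus LOI = 500.0 lb (per-oxide target masses sum to 500.0 lb; the stated basis being 500.0 lb — deltas are rounding alone).
Summing the batch: Σ batch = 619.7 lb; LOI loss = Σ batch·LOI = 119.7 lb; glass ÷ batch gives a yield of 80.68%.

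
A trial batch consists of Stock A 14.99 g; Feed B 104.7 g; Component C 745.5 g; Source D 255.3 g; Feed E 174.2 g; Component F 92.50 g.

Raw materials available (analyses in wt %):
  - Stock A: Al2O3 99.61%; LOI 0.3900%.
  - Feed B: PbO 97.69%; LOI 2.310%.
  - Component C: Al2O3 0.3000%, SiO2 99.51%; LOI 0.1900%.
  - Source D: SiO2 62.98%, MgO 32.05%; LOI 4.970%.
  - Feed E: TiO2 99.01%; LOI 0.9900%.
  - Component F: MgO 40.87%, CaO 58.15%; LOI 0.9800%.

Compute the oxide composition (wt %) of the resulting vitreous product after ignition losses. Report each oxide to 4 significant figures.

Glass mass = 1368 g (batch 1387 − LOI 19.21).
Composition: Al2O3 1.255%, PbO 7.477%, SiO2 65.98%, TiO2 12.61%, MgO 8.745%, CaO 3.932%

The working math carries full precision from first step to last. The intermediate values are printed, with 4-significant-figure rounding, in the working. Every reported figure sees exactly one rounding — derived quantities, including six oxide percentages, glass mass, LOI, the totals, yield, are recomputed starting from the weights for 1368 g of glass in exact precision as given in the question or the answer.
Oxide masses out of the charge:
  Al2O3: 14.99·0.9961 + 745.5·0.003000 = 17.17 g
  PbO: 104.7·0.9769 = 102.3 g
  SiO2: 745.5·0.9951 + 255.3·0.6298 = 902.6 g
  TiO2: 174.2·0.9901 = 172.5 g
  MgO: 255.3·0.3205 + 92.50·0.4087 = 119.6 g
  CaO: 92.50·0.5815 = 53.79 g
LOI: 14.99·0.003900 + 104.7·0.02310 + 745.5·0.001900 + 255.3·0.04970 + 174.2·0.009900 + 92.50·0.009800 = 19.21 g
The glass mass, total less LOI, = 1387 − 19.21 = 1368 g (matching Σ of the oxides)
oxide / glass × 100 gives the wt %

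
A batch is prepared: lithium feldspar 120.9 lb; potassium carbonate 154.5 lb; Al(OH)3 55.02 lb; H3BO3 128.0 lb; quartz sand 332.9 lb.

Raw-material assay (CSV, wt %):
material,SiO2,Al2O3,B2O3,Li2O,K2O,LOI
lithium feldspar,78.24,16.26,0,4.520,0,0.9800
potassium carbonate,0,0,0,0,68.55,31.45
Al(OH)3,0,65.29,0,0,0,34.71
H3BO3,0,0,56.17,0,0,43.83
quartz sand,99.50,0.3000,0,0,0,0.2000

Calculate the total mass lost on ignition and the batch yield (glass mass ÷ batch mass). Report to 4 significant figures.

Rounding to four significant figures governs each intermediate as printed; each numeric step keeps full precision at all times. Each reported number sees exactly one rounding; the derived quantities are rebuilt in exact precision (LOI, yield, the five compositions, glass mass, the totals) from the batch weights at 665.7 lb of glass, as quoted within the question or the answer.
LOI of each material in turn:
  lithium feldspar: 120.9 × 0.009800 = 1.185 lb
  potassium carbonate: 154.5 × 0.3145 = 48.59 lb
  Al(OH)3: 55.02 × 0.3471 = 19.10 lb
  H3BO3: 128.0 × 0.4383 = 56.10 lb
  quartz sand: 332.9 × 0.002000 = 0.6658 lb
Total LOI = 125.6 lb
Glass = batch − LOI = 791.3 − 125.6 = 665.7 lb

LOI loss = 125.6 lb; glass = 665.7 lb; yield = 84.12%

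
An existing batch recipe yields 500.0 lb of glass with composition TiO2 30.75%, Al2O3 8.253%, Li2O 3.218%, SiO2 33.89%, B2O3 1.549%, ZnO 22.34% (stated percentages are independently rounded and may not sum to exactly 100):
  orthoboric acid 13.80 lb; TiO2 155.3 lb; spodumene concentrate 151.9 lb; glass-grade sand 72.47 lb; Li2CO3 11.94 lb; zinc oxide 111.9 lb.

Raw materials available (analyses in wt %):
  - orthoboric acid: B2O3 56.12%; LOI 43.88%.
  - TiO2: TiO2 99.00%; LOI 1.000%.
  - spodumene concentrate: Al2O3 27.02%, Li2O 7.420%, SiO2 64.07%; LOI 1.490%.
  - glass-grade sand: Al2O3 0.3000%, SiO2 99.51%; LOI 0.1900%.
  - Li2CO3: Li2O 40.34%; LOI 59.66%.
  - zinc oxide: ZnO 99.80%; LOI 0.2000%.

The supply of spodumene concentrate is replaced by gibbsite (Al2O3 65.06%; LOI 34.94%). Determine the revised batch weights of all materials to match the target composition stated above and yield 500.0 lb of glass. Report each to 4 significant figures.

Every computation holds full float precision at each step; values along the way are shown, rounded to 4 significant figures, when written out. A single rounding finalizes each reported number; the derived quantities, including net glass mass, LOI, six oxide percentages, the yield, the totals, are rebuilt starting from the weights on 500.0 lb of glass in full precision, as given in question or answer.
Target oxide masses per 500.0 lb glass:
  TiO2: 30.75% × 500.0 = 153.8 lb
  Al2O3: 8.253% × 500.0 = 41.26 lb
  Li2O: 3.218% × 500.0 = 16.09 lb
  SiO2: 33.89% × 500.0 = 169.4 lb
  B2O3: 1.549% × 500.0 = 7.745 lb
  ZnO: 22.34% × 500.0 = 111.7 lb
A balance pass over the oxides, given the weights on record, under the basis named above (sums match the target masses within answer rounding):
  TiO2: 155.3·0.9900 = 153.7 lb (target 153.8 lb)
  Al2O3: 62.64·0.6506 + 170.3·0.003000 = 41.26 lb (target 41.26 lb)
  Li2O: 39.89·0.4034 = 16.09 lb (target 16.09 lb)
  SiO2: 170.3·0.9951 = 169.5 lb (target 169.4 lb)
  B2O3: 13.80·0.5612 = 7.745 lb (target 7.745 lb)
  ZnO: 111.9·0.9980 = 111.7 lb (target 111.7 lb)
The glass-mass cross-check: the batch minus its LOI: 500.0 lb (the Σ of target masses is 500.0 lb; the stated basis being 500.0 lb — deltas are rounding alone).
Total batch = Σ batch = 553.8 lb; LOI loss = Σ batch·LOI = 53.84 lb; glass ÷ batch gives a yield of 90.28%.

Revised batch per 500.0 lb glass:
  orthoboric acid: 13.80 lb
  TiO2: 155.3 lb
  gibbsite: 62.64 lb
  glass-grade sand: 170.3 lb
  Li2CO3: 39.89 lb
  zinc oxide: 111.9 lb
Total batch = 553.8 lb; LOI loss = 53.84 lb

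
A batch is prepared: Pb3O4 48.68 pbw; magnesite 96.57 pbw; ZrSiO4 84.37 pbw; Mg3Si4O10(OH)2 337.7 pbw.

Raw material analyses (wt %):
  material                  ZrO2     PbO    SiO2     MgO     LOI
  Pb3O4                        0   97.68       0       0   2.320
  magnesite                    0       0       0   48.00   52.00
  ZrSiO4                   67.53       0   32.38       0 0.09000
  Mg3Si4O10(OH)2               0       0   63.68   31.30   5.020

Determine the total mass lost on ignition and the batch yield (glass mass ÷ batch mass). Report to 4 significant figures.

Values along the way are displayed, with 4-significant-figure rounding, at each printed step. The working math maintains full float precision in every operation — every reported number receives exactly one rounding. The derived quantities are computed in full float precision (LOI, net glass mass, the totals, four oxide percentages, the yield) from the weighed amounts per 498.9 pbw of glass as set out in the problem or answer text.
Ignition loss by material:
  Pb3O4: 48.68 × 0.02320 = 1.129 pbw
  magnesite: 96.57 × 0.5200 = 50.22 pbw
  ZrSiO4: 84.37 × 9.000e-04 = 0.07593 pbw
  Mg3Si4O10(OH)2: 337.7 × 0.05020 = 16.95 pbw
Total LOI = 68.37 pbw
Glass = batch − LOI = 567.3 − 68.37 = 498.9 pbw

LOI loss = 68.37 pbw; glass = 498.9 pbw; yield = 87.95%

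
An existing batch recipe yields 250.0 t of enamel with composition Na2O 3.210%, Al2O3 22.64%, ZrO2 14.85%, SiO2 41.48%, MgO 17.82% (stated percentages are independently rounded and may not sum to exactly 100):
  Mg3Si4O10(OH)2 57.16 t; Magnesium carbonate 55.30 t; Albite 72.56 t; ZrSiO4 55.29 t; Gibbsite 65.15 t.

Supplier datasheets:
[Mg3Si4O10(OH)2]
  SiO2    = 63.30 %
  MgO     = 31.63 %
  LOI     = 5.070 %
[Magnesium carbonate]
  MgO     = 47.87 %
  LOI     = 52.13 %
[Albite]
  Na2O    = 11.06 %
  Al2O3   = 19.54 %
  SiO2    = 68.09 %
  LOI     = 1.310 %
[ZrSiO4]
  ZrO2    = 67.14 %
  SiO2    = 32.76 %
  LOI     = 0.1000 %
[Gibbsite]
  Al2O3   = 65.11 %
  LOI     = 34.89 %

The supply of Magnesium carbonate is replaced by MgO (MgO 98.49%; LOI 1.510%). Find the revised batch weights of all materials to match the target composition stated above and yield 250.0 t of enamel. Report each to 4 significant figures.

The working math carries full float precision all the way through. The intermediate values are printed rounded to four significant figures on the page — exactly one rounding goes into each reported result. Derived quantities are re-derived in full float precision (net glass mass, totals, LOI, the yield, the five compositions) starting from the weights on 250.0 t of glass as quoted within problem or answer.
Oxide mass targets, per 250.0 t enamel:
  Na2O: 3.210% × 250.0 = 8.025 t
  Al2O3: 22.64% × 250.0 = 56.60 t
  ZrO2: 14.85% × 250.0 = 37.12 t
  SiO2: 41.48% × 250.0 = 103.7 t
  MgO: 17.82% × 250.0 = 44.55 t
Oxide-by-oxide audit working from each reported weight, on the stated basis (summed amounts equal target values given rounding of the digits):
  Na2O: 72.56·0.1106 = 8.025 t (target 8.025 t)
  Al2O3: 72.56·0.1954 + 65.15·0.6511 = 56.60 t (target 56.60 t)
  ZrO2: 55.29·0.6714 = 37.12 t (target 37.12 t)
  SiO2: 57.16·0.6330 + 72.56·0.6809 + 55.29·0.3276 = 103.7 t (target 103.7 t)
  MgO: 57.16·0.3163 + 26.88·0.9849 = 44.55 t (target 44.55 t)
Glass-mass closure: Σ batch − LOI loss = 250.0 t (oxide target masses add up to 250.0 t; stated basis 250.0 t — rounding explains the deltas).
Batch total: Σ batch = 277.0 t; loss to ignition Σ batch·LOI = 27.04 t; the yield ratio, glass ÷ batch: 90.24%.

Revised batch per 250.0 t enamel:
  Mg3Si4O10(OH)2: 57.16 t
  MgO: 26.88 t
  Albite: 72.56 t
  ZrSiO4: 55.29 t
  Gibbsite: 65.15 t
Total batch = 277.0 t; LOI loss = 27.04 t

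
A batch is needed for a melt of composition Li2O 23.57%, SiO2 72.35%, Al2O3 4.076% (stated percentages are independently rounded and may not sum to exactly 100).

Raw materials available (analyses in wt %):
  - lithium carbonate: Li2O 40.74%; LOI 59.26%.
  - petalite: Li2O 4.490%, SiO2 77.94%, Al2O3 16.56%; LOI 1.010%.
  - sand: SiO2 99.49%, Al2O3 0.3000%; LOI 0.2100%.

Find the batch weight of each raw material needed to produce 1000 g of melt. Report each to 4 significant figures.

Working values are displayed (rounded to four significant digits) alongside each step — all arithmetic maintains full precision through every step. Each reported number sees exactly one rounding; all derived quantities (LOI, the three compositions, totals, the yield, glass mass) are computed in exact precision starting from the weights for 1000 g of glass, as set out in problem or answer.
Per-oxide target masses for 1000 g melt:
  Li2O: 23.57% × 1000 = 235.7 g
  SiO2: 72.35% × 1000 = 723.5 g
  Al2O3: 4.076% × 1000 = 40.76 g
A balance pass over the oxides, applying the batch weights above, for the quoted basis mass (sums match the target masses within answer rounding):
  Li2O: 552.5·0.4074 + 236.3·0.04490 = 235.7 g (target 235.7 g)
  SiO2: 236.3·0.7794 + 542.1·0.9949 = 723.5 g (target 723.5 g)
  Al2O3: 236.3·0.1656 + 542.1·0.003000 = 40.76 g (target 40.76 g)
Mass balance on the glass: the batch minus its LOI: 1000 g (per-oxide target masses sum to 1000 g; against the stated basis, 1000 g — gaps are rounding artifacts).
Whole-batch sum: Σ batch = 1331 g; LOI removed, Σ of batch·LOI: 330.9 g; the yield ratio, glass ÷ batch: 75.13%.

Batch per 1000 g melt:
  lithium carbonate: 552.5 g
  petalite: 236.3 g
  sand: 542.1 g
Total batch = 1331 g; LOI loss = 330.9 g; yield = 75.13%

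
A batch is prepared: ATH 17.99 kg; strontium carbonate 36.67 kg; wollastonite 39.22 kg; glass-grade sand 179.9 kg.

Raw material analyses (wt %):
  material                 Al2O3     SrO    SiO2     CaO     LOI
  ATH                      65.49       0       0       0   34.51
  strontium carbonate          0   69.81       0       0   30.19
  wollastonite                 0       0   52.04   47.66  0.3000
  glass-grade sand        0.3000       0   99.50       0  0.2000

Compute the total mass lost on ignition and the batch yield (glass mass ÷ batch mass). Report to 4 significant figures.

LOI loss = 17.76 kg; glass = 256.0 kg; yield = 93.51%

Working values are printed rounded to 4 significant digits across the worked steps; every computation keeps full precision in every operation. Exactly one rounding is applied to each reported value. Derived quantities are recomputed in exact precision (four oxide percentages, totals, net glass mass, the yield, ignition loss) from the batch weights on 256.0 kg of glass, exactly as shown in either problem or answer.
Material-by-material LOI:
  ATH: 17.99 × 0.3451 = 6.208 kg
  strontium carbonate: 36.67 × 0.3019 = 11.07 kg
  wollastonite: 39.22 × 0.003000 = 0.1177 kg
  glass-grade sand: 179.9 × 0.002000 = 0.3598 kg
Total LOI = 17.76 kg
Glass = batch − LOI = 273.8 − 17.76 = 256.0 kg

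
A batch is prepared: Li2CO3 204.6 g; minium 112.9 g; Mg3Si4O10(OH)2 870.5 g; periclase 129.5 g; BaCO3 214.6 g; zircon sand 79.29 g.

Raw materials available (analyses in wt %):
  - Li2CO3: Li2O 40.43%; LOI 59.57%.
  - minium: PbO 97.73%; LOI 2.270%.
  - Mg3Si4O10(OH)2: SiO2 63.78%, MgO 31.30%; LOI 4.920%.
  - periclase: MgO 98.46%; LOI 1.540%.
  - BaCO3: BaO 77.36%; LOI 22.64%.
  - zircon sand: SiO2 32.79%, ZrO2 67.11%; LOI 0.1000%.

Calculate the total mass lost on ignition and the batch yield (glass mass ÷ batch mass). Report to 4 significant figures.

LOI loss = 217.9 g; glass = 1393 g; yield = 86.48%

The working math maintains full precision from start to finish. Values along the way are shown rounded to four significant figures in the working; exactly one rounding is applied to each reported number — derived quantities (net glass mass, totals, the six compositions, yield, ignition loss) are rebuilt at full float precision from the weighed amounts on 1393 g of glass, as set out in the problem or answer text.
Loss on ignition, line by line:
  Li2CO3: 204.6 × 0.5957 = 121.9 g
  minium: 112.9 × 0.02270 = 2.563 g
  Mg3Si4O10(OH)2: 870.5 × 0.04920 = 42.83 g
  periclase: 129.5 × 0.01540 = 1.994 g
  BaCO3: 214.6 × 0.2264 = 48.59 g
  zircon sand: 79.29 × 0.001000 = 0.07929 g
Total LOI = 217.9 g
Glass = batch − LOI = 1611 − 217.9 = 1393 g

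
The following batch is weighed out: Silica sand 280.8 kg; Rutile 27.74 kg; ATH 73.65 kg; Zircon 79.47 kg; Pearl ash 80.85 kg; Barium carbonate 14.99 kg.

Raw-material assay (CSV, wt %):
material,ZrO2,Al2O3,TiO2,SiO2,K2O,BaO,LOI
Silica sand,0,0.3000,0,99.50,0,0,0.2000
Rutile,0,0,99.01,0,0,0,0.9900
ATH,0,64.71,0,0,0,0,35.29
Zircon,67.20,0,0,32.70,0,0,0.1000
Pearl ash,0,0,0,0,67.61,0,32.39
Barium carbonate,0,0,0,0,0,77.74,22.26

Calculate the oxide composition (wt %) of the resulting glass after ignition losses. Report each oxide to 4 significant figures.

Glass mass = 501.1 kg (batch 557.5 − LOI 56.43).
Composition: ZrO2 10.66%, Al2O3 9.680%, TiO2 5.481%, SiO2 60.95%, K2O 10.91%, BaO 2.326%

Rounding to four significant digits applies to every working value as displayed — every computation runs at full precision at each step — a single rounding produces every reported value; the derived quantities, including the yield, totals, glass mass, six oxide percentages, LOI, are carried starting from the weights per 501.1 kg of glass at exact precision, exactly as printed in problem or answer.
Delivered oxide masses:
  ZrO2: 79.47·0.6720 = 53.40 kg
  Al2O3: 280.8·0.003000 + 73.65·0.6471 = 48.50 kg
  TiO2: 27.74·0.9901 = 27.47 kg
  SiO2: 280.8·0.9950 + 79.47·0.3270 = 305.4 kg
  K2O: 80.85·0.6761 = 54.66 kg
  BaO: 14.99·0.7774 = 11.65 kg
LOI: 280.8·0.002000 + 27.74·0.009900 + 73.65·0.3529 + 79.47·0.001000 + 80.85·0.3239 + 14.99·0.2226 = 56.43 kg
Glass mass = batch − LOI = 557.5 − 56.43 = 501.1 kg (= the summed oxide contributions)
percent share: oxide ÷ glass, ×100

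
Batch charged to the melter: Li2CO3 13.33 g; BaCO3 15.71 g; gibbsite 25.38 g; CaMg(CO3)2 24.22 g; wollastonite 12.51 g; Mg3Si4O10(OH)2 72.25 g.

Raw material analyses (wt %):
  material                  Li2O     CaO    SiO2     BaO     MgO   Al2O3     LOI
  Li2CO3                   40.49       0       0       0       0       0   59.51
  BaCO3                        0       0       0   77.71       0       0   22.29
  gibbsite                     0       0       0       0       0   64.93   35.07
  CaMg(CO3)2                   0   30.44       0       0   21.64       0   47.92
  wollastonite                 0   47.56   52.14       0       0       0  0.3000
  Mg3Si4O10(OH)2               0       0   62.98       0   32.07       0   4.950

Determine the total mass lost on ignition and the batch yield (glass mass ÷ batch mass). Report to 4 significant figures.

The intermediate values are displayed, with 4-significant-figure rounding, when written out — each numeric step carries full precision all the way through — each reported result undergoes a single rounding. The derived quantities are rebuilt in full precision (the yield, totals, ignition loss, the six compositions, net glass mass) from the batch weights at 127.8 g of glass, as given in problem or answer.
Per-material ignition loss:
  Li2CO3: 13.33 × 0.5951 = 7.933 g
  BaCO3: 15.71 × 0.2229 = 3.502 g
  gibbsite: 25.38 × 0.3507 = 8.901 g
  CaMg(CO3)2: 24.22 × 0.4792 = 11.61 g
  wollastonite: 12.51 × 0.003000 = 0.03753 g
  Mg3Si4O10(OH)2: 72.25 × 0.04950 = 3.576 g
Total LOI = 35.56 g
Glass = batch − LOI = 163.4 − 35.56 = 127.8 g

LOI loss = 35.56 g; glass = 127.8 g; yield = 78.24%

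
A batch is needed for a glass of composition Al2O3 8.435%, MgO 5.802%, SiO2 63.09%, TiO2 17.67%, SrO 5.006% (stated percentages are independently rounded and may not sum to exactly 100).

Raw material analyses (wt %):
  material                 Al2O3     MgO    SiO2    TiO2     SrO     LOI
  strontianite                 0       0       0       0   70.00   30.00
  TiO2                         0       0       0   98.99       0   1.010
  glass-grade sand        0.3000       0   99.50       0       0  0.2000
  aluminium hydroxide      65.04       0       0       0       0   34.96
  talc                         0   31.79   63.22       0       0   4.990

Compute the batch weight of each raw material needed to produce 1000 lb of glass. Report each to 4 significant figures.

Batch per 1000 lb glass:
  strontianite: 71.51 lb
  TiO2: 178.5 lb
  glass-grade sand: 518.1 lb
  aluminium hydroxide: 127.3 lb
  talc: 182.5 lb
Total batch = 1078 lb; LOI loss = 77.90 lb; yield = 92.77%

The intermediate values are shown rounded off to 4 significant digits between the steps; full precision is held throughout. Each reported number takes exactly one rounding. The derived quantities (totals, the five compositions, net glass mass, LOI, yield) are re-derived in exact precision using the weight values per 1000 lb of glass as they appear in the question or the answer.
The oxide mass targets at 1000 lb glass:
  Al2O3: 8.435% × 1000 = 84.35 lb
  MgO: 5.802% × 1000 = 58.02 lb
  SiO2: 63.09% × 1000 = 630.9 lb
  TiO2: 17.67% × 1000 = 176.7 lb
  SrO: 5.006% × 1000 = 50.06 lb
Balance tally, oxide-wise, working from each reported weight, for the quoted basis mass (delivered sums recover each target net of answer rounding effects):
  Al2O3: 518.1·0.003000 + 127.3·0.6504 = 84.35 lb (target 84.35 lb)
  MgO: 182.5·0.3179 = 58.02 lb (target 58.02 lb)
  SiO2: 518.1·0.9950 + 182.5·0.6322 = 630.9 lb (target 630.9 lb)
  TiO2: 178.5·0.9899 = 176.7 lb (target 176.7 lb)
  SrO: 71.51·0.7000 = 50.06 lb (target 50.06 lb)
Auditing the glass mass value: whole batch net of LOI = 1000 lb (the Σ of target masses is 1000 lb; basis as stated: 1000 lb — any gap is answer rounding).
Total batch = Σ batch = 1078 lb; LOI removed, Σ of batch·LOI: 77.90 lb; yield = glass ÷ total batch = 92.77%.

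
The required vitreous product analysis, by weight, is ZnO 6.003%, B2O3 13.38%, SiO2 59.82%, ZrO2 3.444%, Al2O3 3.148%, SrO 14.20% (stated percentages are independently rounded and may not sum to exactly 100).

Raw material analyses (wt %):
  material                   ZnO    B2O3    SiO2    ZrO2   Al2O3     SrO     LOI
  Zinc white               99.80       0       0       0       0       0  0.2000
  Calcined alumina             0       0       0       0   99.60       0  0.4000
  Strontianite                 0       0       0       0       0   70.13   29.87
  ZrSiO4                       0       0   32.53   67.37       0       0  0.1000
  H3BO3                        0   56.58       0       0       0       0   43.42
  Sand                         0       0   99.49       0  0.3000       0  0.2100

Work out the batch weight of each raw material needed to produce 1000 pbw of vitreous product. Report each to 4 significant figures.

The whole derivation runs at exact precision in every operation; the intermediate values appear, rounded to four significant figures, when written out; every reported value is rounded only once — derived quantities (glass mass, yield, ignition loss, totals, six oxide percentages) are recomputed from the weighed amounts per 1000 pbw of glass in full float precision, as written in either problem or answer.
Target masses of each oxide per 1000 pbw vitreous product:
  ZnO: 6.003% × 1000 = 60.03 pbw
  B2O3: 13.38% × 1000 = 133.8 pbw
  SiO2: 59.82% × 1000 = 598.2 pbw
  ZrO2: 3.444% × 1000 = 34.44 pbw
  Al2O3: 3.148% × 1000 = 31.48 pbw
  SrO: 14.20% × 1000 = 142.0 pbw
Sums-versus-targets review on the weights just shown, against the basis in use (sums match the target masses within answer rounding):
  ZnO: 60.15·0.9980 = 60.03 pbw (target 60.03 pbw)
  B2O3: 236.5·0.5658 = 133.8 pbw (target 133.8 pbw)
  SiO2: 51.12·0.3253 + 584.6·0.9949 = 598.2 pbw (target 598.2 pbw)
  ZrO2: 51.12·0.6737 = 34.44 pbw (target 34.44 pbw)
  Al2O3: 29.85·0.9960 + 584.6·0.003000 = 31.48 pbw (target 31.48 pbw)
  SrO: 202.5·0.7013 = 142.0 pbw (target 142.0 pbw)
Glass mass check: the batch minus its LOI: 1000 pbw (per-oxide target masses sum to 1000 pbw; with the basis standing at 1000 pbw — differing by rounding only).
Adding the batch up: Σ batch = 1165 pbw; LOI removed, Σ of batch·LOI: 164.7 pbw; yield, glass over the total, = 85.86%.

Batch per 1000 pbw vitreous product:
  Zinc white: 60.15 pbw
  Calcined alumina: 29.85 pbw
  Strontianite: 202.5 pbw
  ZrSiO4: 51.12 pbw
  H3BO3: 236.5 pbw
  Sand: 584.6 pbw
Total batch = 1165 pbw; LOI loss = 164.7 pbw; yield = 85.86%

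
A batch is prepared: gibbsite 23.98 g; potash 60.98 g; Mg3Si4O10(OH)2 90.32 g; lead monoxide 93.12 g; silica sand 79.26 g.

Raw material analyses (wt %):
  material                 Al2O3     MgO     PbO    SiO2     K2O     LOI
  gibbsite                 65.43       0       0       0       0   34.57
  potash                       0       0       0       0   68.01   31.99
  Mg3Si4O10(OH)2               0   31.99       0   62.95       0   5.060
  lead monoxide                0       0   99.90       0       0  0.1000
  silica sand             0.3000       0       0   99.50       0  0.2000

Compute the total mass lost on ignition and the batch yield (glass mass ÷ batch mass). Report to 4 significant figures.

LOI loss = 32.62 g; glass = 315.0 g; yield = 90.62%

The working math maintains full float precision in every operation. Values along the way are rounded to 4 significant digits as shown. Every reported result receives exactly one rounding. All derived quantities (yield, ignition loss, net glass mass, the totals, five oxide percentages) are computed in full float precision from the weighed amounts on 315.0 g of glass as they appear in either problem or answer.
Each material's LOI contribution:
  gibbsite: 23.98 × 0.3457 = 8.290 g
  potash: 60.98 × 0.3199 = 19.51 g
  Mg3Si4O10(OH)2: 90.32 × 0.05060 = 4.570 g
  lead monoxide: 93.12 × 0.001000 = 0.09312 g
  silica sand: 79.26 × 0.002000 = 0.1585 g
Total LOI = 32.62 g
Glass = batch − LOI = 347.7 − 32.62 = 315.0 g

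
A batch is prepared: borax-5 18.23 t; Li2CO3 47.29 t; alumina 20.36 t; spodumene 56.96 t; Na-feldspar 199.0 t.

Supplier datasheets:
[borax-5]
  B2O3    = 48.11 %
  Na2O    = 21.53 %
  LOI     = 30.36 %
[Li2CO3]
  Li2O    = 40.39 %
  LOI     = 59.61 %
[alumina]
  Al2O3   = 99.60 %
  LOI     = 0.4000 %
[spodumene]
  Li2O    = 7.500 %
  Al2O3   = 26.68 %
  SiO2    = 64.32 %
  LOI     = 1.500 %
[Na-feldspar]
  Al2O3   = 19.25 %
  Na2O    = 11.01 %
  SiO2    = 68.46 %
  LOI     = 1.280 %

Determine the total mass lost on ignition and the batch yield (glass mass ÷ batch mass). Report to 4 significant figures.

LOI loss = 37.21 t; glass = 304.6 t; yield = 89.12%

In-progress results are shown, rounded to four significant figures, when written out — all internal work maintains full float precision in every operation — each reported number includes exactly one rounding. The derived quantities, which include the totals, ignition loss, yield, net glass mass, the five compositions, are computed in full precision, exactly as shown in the question or the answer, from the weighed amounts at 304.6 t of glass.
LOI of each material in turn:
  borax-5: 18.23 × 0.3036 = 5.535 t
  Li2CO3: 47.29 × 0.5961 = 28.19 t
  alumina: 20.36 × 0.004000 = 0.08144 t
  spodumene: 56.96 × 0.01500 = 0.8544 t
  Na-feldspar: 199.0 × 0.01280 = 2.547 t
Total LOI = 37.21 t
Glass = batch − LOI = 341.8 − 37.21 = 304.6 t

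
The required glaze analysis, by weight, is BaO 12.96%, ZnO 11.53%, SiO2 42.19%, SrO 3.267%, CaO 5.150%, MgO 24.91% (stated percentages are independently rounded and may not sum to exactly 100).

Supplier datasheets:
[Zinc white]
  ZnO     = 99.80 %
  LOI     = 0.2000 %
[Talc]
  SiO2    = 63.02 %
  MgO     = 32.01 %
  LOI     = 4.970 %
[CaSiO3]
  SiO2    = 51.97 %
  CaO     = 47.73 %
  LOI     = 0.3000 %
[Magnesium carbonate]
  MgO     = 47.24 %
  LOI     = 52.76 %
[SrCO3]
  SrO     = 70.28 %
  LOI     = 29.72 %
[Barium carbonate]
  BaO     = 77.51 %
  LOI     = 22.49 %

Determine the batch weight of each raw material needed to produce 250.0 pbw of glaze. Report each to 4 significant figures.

Intermediates are printed, with 4-significant-digit rounding, in the printout; the whole derivation holds full precision at each step — every reported figure undergoes a single rounding — all derived quantities (the six compositions, the totals, glass mass, the yield, LOI) are computed in full float precision from the weighed amounts at 250.0 pbw of glass, as written in the problem or answer text.
Target oxide masses per 250.0 pbw glaze:
  BaO: 12.96% × 250.0 = 32.40 pbw
  ZnO: 11.53% × 250.0 = 28.82 pbw
  SiO2: 42.19% × 250.0 = 105.5 pbw
  SrO: 3.267% × 250.0 = 8.168 pbw
  CaO: 5.150% × 250.0 = 12.88 pbw
  MgO: 24.91% × 250.0 = 62.28 pbw
Oxide-by-oxide audit per the reported batch figures, per the basis as stated (sums match the target masses modulo rounding of the values):
  BaO: 41.80·0.7751 = 32.40 pbw (target 32.40 pbw)
  ZnO: 28.88·0.9980 = 28.82 pbw (target 28.82 pbw)
  SiO2: 145.1·0.6302 + 26.97·0.5197 = 105.5 pbw (target 105.5 pbw)
  SrO: 11.62·0.7028 = 8.167 pbw (target 8.168 pbw)
  CaO: 26.97·0.4773 = 12.87 pbw (target 12.88 pbw)
  MgO: 145.1·0.3201 + 33.49·0.4724 = 62.27 pbw (target 62.28 pbw)
Glass-mass bookkeeping: batch total minus LOI = 250.0 pbw (the targets, summed, come to 250.0 pbw; the stated basis being 250.0 pbw — any gap is answer rounding).
Batch total: Σ batch = 287.9 pbw; loss to ignition Σ batch·LOI = 37.87 pbw; yield = glass ÷ total batch = 86.84%.

Batch per 250.0 pbw glaze:
  Zinc white: 28.88 pbw
  Talc: 145.1 pbw
  CaSiO3: 26.97 pbw
  Magnesium carbonate: 33.49 pbw
  SrCO3: 11.62 pbw
  Barium carbonate: 41.80 pbw
Total batch = 287.9 pbw; LOI loss = 37.87 pbw; yield = 86.84%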